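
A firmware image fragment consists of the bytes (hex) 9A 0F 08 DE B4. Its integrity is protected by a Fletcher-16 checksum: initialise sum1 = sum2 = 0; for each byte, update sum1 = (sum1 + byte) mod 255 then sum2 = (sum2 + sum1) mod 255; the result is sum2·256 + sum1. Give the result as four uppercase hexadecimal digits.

Running sums (mod 255):
  after byte 0 (9A): sum1=154, sum2=154
  after byte 1 (0F): sum1=169, sum2=68
  after byte 2 (08): sum1=177, sum2=245
  after byte 3 (DE): sum1=144, sum2=134
  after byte 4 (B4): sum1=69, sum2=203
Checksum = sum2·256 + sum1 = 203·256 + 69 = 52037 = 0xCB45.

CB45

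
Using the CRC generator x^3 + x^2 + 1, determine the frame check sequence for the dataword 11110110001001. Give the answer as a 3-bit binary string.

Append 3 zeros: 11110110001001000. Divide by 1101 (XOR where the leading bit is 1):
  pos 0: 1111 XOR 1101 = 0010
  pos 2: 1001 XOR 1101 = 0100
  pos 3: 1001 XOR 1101 = 0100
  pos 4: 1000 XOR 1101 = 0101
  pos 5: 1010 XOR 1101 = 0111
  pos 6: 1110 XOR 1101 = 0011
  pos 8: 1110 XOR 1101 = 0011
  pos 10: 1101 XOR 1101 = 0000
Remainder (last 3 bits) = 000. This is the CRC / FCS.

000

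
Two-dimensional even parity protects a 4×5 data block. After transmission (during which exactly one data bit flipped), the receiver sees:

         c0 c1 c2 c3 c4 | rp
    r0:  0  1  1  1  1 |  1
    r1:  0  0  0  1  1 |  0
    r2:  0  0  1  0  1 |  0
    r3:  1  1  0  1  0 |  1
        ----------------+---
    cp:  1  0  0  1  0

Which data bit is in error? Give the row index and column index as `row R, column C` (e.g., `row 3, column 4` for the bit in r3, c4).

row 0, column 4

Recompute each row's even parity and compare to rp:
  r0: data parity 0, sent rp 1 → mismatch
  r1: data parity 0, sent rp 0 → ok
  r2: data parity 0, sent rp 0 → ok
  r3: data parity 1, sent rp 1 → ok
Recompute each column's even parity and compare to cp:
  c0: data parity 1, sent cp 1 → ok
  c1: data parity 0, sent cp 0 → ok
  c2: data parity 0, sent cp 0 → ok
  c3: data parity 1, sent cp 1 → ok
  c4: data parity 1, sent cp 0 → mismatch
Exactly one row (r0) and one column (c4) fail → the flipped bit is at their intersection.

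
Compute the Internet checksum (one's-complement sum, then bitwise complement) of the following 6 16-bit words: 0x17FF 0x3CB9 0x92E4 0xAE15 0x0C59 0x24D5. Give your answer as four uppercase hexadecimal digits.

391F

One's-complement addition (fold any carry out of bit 15 back into bit 0):
  0x17FF + 0x3CB9 = 0x054B8
  0x54B8 + 0x92E4 = 0x0E79C
  0xE79C + 0xAE15 = 0x195B1 → wrap carry → 0x95B2
  0x95B2 + 0x0C59 = 0x0A20B
  0xA20B + 0x24D5 = 0x0C6E0
One's-complement sum = 0xC6E0.
Checksum = ~0xC6E0 & 0xFFFF = 0x391F.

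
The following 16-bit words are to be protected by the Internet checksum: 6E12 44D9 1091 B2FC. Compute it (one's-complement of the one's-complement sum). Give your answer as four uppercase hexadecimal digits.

One's-complement addition (fold any carry out of bit 15 back into bit 0):
  0x6E12 + 0x44D9 = 0x0B2EB
  0xB2EB + 0x1091 = 0x0C37C
  0xC37C + 0xB2FC = 0x17678 → wrap carry → 0x7679
One's-complement sum = 0x7679.
Checksum = ~0x7679 & 0xFFFF = 0x8986.

8986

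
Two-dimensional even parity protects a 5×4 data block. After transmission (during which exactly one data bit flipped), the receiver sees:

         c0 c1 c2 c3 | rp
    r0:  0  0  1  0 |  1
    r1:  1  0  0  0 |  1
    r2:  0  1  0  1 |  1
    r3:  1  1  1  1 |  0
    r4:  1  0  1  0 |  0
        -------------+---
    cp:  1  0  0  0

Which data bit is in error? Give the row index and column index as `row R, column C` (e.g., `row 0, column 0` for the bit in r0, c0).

row 2, column 2

Recompute each row's even parity and compare to rp:
  r0: data parity 1, sent rp 1 → ok
  r1: data parity 1, sent rp 1 → ok
  r2: data parity 0, sent rp 1 → mismatch
  r3: data parity 0, sent rp 0 → ok
  r4: data parity 0, sent rp 0 → ok
Recompute each column's even parity and compare to cp:
  c0: data parity 1, sent cp 1 → ok
  c1: data parity 0, sent cp 0 → ok
  c2: data parity 1, sent cp 0 → mismatch
  c3: data parity 0, sent cp 0 → ok
Exactly one row (r2) and one column (c2) fail → the flipped bit is at their intersection.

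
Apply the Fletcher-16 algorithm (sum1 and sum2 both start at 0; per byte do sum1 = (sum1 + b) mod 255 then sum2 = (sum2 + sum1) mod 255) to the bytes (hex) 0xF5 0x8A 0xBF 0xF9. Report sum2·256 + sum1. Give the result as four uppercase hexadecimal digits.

Running sums (mod 255):
  after byte 0 (0xF5): sum1=245, sum2=245
  after byte 1 (0x8A): sum1=128, sum2=118
  after byte 2 (0xBF): sum1=64, sum2=182
  after byte 3 (0xF9): sum1=58, sum2=240
Checksum = sum2·256 + sum1 = 240·256 + 58 = 61498 = 0xF03A.

F03A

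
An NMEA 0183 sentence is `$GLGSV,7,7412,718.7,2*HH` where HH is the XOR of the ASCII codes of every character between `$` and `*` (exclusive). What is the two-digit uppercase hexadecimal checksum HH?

6B

XOR the ASCII codes of the payload characters:
  'G' = 0x47 → acc = 0x47
  'L' = 0x4C → acc = 0x0B
  'G' = 0x47 → acc = 0x4C
  'S' = 0x53 → acc = 0x1F
  'V' = 0x56 → acc = 0x49
  ',' = 0x2C → acc = 0x65
  '7' = 0x37 → acc = 0x52
  ',' = 0x2C → acc = 0x7E
  '7' = 0x37 → acc = 0x49
  '4' = 0x34 → acc = 0x7D
  '1' = 0x31 → acc = 0x4C
  '2' = 0x32 → acc = 0x7E
  ',' = 0x2C → acc = 0x52
  '7' = 0x37 → acc = 0x65
  '1' = 0x31 → acc = 0x54
  '8' = 0x38 → acc = 0x6C
  '.' = 0x2E → acc = 0x42
  '7' = 0x37 → acc = 0x75
  ',' = 0x2C → acc = 0x59
  '2' = 0x32 → acc = 0x6B
Checksum = 0x6B.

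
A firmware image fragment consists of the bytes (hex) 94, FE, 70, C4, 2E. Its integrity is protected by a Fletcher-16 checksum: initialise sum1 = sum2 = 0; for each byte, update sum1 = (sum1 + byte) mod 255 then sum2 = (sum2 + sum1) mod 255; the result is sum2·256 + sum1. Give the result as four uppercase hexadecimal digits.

Running sums (mod 255):
  after byte 0 (94): sum1=148, sum2=148
  after byte 1 (FE): sum1=147, sum2=40
  after byte 2 (70): sum1=4, sum2=44
  after byte 3 (C4): sum1=200, sum2=244
  after byte 4 (2E): sum1=246, sum2=235
Checksum = sum2·256 + sum1 = 235·256 + 246 = 60406 = 0xEBF6.

EBF6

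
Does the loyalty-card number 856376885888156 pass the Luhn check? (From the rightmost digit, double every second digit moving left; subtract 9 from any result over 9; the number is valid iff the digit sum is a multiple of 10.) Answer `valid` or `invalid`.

From the right, keep odd positions and double even positions (subtract 9 from any doubled value over 9):
  doubled (positions 2,4,...): 1 7 7 7 3 6 1 → sum 32
  kept (positions 1,3,...): 6 1 8 5 8 7 6 8 → sum 49
Total = 81.
81 mod 10 = 1, so the number is invalid.

invalid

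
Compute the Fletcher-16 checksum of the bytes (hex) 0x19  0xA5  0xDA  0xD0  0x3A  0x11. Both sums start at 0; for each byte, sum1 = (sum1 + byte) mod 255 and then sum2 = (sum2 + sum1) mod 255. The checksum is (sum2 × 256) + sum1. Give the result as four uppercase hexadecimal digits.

Running sums (mod 255):
  after byte 0 (0x19): sum1=25, sum2=25
  after byte 1 (0xA5): sum1=190, sum2=215
  after byte 2 (0xDA): sum1=153, sum2=113
  after byte 3 (0xD0): sum1=106, sum2=219
  after byte 4 (0x3A): sum1=164, sum2=128
  after byte 5 (0x11): sum1=181, sum2=54
Checksum = sum2·256 + sum1 = 54·256 + 181 = 14005 = 0x36B5.

36B5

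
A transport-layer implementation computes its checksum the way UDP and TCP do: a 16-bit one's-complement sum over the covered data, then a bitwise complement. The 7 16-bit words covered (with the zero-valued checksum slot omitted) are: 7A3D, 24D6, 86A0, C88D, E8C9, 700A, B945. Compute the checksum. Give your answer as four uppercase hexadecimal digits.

FFA3

One's-complement addition (fold any carry out of bit 15 back into bit 0):
  0x7A3D + 0x24D6 = 0x09F13
  0x9F13 + 0x86A0 = 0x125B3 → wrap carry → 0x25B4
  0x25B4 + 0xC88D = 0x0EE41
  0xEE41 + 0xE8C9 = 0x1D70A → wrap carry → 0xD70B
  0xD70B + 0x700A = 0x14715 → wrap carry → 0x4716
  0x4716 + 0xB945 = 0x1005B → wrap carry → 0x005C
One's-complement sum = 0x005C.
Checksum = ~0x005C & 0xFFFF = 0xFFA3.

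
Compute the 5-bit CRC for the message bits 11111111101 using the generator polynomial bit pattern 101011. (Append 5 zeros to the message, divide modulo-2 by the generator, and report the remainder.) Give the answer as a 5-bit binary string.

Append 5 zeros: 1111111110100000. Divide by 101011 (XOR where the leading bit is 1):
  pos 0: 111111 XOR 101011 = 010100
  pos 1: 101001 XOR 101011 = 000010
  pos 5: 101101 XOR 101011 = 000110
  pos 8: 110000 XOR 101011 = 011011
  pos 9: 110110 XOR 101011 = 011101
  pos 10: 111010 XOR 101011 = 010001
Remainder (last 5 bits) = 10001. This is the CRC / FCS.

10001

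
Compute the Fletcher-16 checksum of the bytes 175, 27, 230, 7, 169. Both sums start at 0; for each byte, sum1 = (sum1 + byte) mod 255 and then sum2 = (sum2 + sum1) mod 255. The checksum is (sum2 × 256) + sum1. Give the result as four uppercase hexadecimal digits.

Running sums (mod 255):
  after byte 0 (175): sum1=175, sum2=175
  after byte 1 (27): sum1=202, sum2=122
  after byte 2 (230): sum1=177, sum2=44
  after byte 3 (7): sum1=184, sum2=228
  after byte 4 (169): sum1=98, sum2=71
Checksum = sum2·256 + sum1 = 71·256 + 98 = 18274 = 0x4762.

4762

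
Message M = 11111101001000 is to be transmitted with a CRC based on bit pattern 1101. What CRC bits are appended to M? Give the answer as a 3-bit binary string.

111

Append 3 zeros: 11111101001000000. Divide by 1101 (XOR where the leading bit is 1):
  pos 0: 1111 XOR 1101 = 0010
  pos 2: 1011 XOR 1101 = 0110
  pos 3: 1100 XOR 1101 = 0001
  pos 6: 1100 XOR 1101 = 0001
  pos 9: 1100 XOR 1101 = 0001
  pos 12: 1000 XOR 1101 = 0101
  pos 13: 1010 XOR 1101 = 0111
Remainder (last 3 bits) = 111. This is the CRC / FCS.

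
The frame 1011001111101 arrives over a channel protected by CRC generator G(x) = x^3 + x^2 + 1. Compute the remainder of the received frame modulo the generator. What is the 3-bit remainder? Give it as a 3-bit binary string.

Modulo-2 division of 1011001111101 by 1101:
  pos 0: 1011 XOR 1101 = 0110
  pos 1: 1100 XOR 1101 = 0001
  pos 4: 1011 XOR 1101 = 0110
  pos 5: 1101 XOR 1101 = 0000
  pos 9: 1101 XOR 1101 = 0000
Remainder = 000 (zero — the frame passes the CRC check).

000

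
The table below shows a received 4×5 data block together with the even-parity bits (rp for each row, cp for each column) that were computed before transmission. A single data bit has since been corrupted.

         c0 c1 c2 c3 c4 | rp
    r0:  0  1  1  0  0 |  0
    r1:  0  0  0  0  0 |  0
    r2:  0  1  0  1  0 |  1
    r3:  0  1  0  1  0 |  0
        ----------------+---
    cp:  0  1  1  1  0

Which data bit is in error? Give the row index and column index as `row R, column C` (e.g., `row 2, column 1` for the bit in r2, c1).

row 2, column 3

Recompute each row's even parity and compare to rp:
  r0: data parity 0, sent rp 0 → ok
  r1: data parity 0, sent rp 0 → ok
  r2: data parity 0, sent rp 1 → mismatch
  r3: data parity 0, sent rp 0 → ok
Recompute each column's even parity and compare to cp:
  c0: data parity 0, sent cp 0 → ok
  c1: data parity 1, sent cp 1 → ok
  c2: data parity 1, sent cp 1 → ok
  c3: data parity 0, sent cp 1 → mismatch
  c4: data parity 0, sent cp 0 → ok
Exactly one row (r2) and one column (c3) fail → the flipped bit is at their intersection.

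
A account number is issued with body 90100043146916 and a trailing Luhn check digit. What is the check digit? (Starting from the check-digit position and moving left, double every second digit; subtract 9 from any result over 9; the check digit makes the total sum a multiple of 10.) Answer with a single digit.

Partial digits right→left: 6 1 9 6 4 1 3 4 0 0 0 1 0 9
Double every second digit counting from the check-digit position (so the 1st, 3rd, 5th, ... of the partial from the right).
  doubled (with −9 where >9): 3 9 8 6 0 0 0 → sum 26
  kept as-is: 1 6 1 4 0 1 9 → sum 22
Total = 26 + 22 = 48.
Check digit = (10 − (48 mod 10)) mod 10 = 2.

2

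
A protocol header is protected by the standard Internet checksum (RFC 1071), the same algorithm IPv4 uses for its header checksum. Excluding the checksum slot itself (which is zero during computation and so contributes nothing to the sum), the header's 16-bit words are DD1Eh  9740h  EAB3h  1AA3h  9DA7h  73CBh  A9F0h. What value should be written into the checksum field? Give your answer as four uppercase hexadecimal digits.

One's-complement addition (fold any carry out of bit 15 back into bit 0):
  0xDD1E + 0x9740 = 0x1745E → wrap carry → 0x745F
  0x745F + 0xEAB3 = 0x15F12 → wrap carry → 0x5F13
  0x5F13 + 0x1AA3 = 0x079B6
  0x79B6 + 0x9DA7 = 0x1175D → wrap carry → 0x175E
  0x175E + 0x73CB = 0x08B29
  0x8B29 + 0xA9F0 = 0x13519 → wrap carry → 0x351A
One's-complement sum = 0x351A.
Checksum = ~0x351A & 0xFFFF = 0xCAE5.

CAE5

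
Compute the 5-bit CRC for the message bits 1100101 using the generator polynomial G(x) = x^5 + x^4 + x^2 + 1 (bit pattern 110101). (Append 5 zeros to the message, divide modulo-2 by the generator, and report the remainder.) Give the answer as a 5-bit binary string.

Append 5 zeros: 110010100000. Divide by 110101 (XOR where the leading bit is 1):
  pos 0: 110010 XOR 110101 = 000111
  pos 3: 111100 XOR 110101 = 001001
  pos 5: 100100 XOR 110101 = 010001
  pos 6: 100010 XOR 110101 = 010111
Remainder (last 5 bits) = 10111. This is the CRC / FCS.

10111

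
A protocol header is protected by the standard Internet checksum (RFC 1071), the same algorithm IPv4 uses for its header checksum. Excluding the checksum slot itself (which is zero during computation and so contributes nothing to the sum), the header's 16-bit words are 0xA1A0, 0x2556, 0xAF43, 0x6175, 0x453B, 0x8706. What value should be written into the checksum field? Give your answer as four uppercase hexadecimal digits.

5C0E

One's-complement addition (fold any carry out of bit 15 back into bit 0):
  0xA1A0 + 0x2556 = 0x0C6F6
  0xC6F6 + 0xAF43 = 0x17639 → wrap carry → 0x763A
  0x763A + 0x6175 = 0x0D7AF
  0xD7AF + 0x453B = 0x11CEA → wrap carry → 0x1CEB
  0x1CEB + 0x8706 = 0x0A3F1
One's-complement sum = 0xA3F1.
Checksum = ~0xA3F1 & 0xFFFF = 0x5C0E.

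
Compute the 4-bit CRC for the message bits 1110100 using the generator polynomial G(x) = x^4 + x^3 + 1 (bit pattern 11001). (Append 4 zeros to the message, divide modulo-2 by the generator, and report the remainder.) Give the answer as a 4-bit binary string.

1110

Append 4 zeros: 11101000000. Divide by 11001 (XOR where the leading bit is 1):
  pos 0: 11101 XOR 11001 = 00100
  pos 2: 10000 XOR 11001 = 01001
  pos 3: 10010 XOR 11001 = 01011
  pos 4: 10110 XOR 11001 = 01111
  pos 5: 11110 XOR 11001 = 00111
Remainder (last 4 bits) = 1110. This is the CRC / FCS.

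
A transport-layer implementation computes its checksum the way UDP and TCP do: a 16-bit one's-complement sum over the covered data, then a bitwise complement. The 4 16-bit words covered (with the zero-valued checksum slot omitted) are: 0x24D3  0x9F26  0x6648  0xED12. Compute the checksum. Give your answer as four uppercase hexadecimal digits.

One's-complement addition (fold any carry out of bit 15 back into bit 0):
  0x24D3 + 0x9F26 = 0x0C3F9
  0xC3F9 + 0x6648 = 0x12A41 → wrap carry → 0x2A42
  0x2A42 + 0xED12 = 0x11754 → wrap carry → 0x1755
One's-complement sum = 0x1755.
Checksum = ~0x1755 & 0xFFFF = 0xE8AA.

E8AA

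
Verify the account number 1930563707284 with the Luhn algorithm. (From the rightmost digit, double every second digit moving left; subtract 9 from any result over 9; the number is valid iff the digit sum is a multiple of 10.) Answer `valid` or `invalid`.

From the right, keep odd positions and double even positions (subtract 9 from any doubled value over 9):
  doubled (positions 2,4,...): 7 5 5 3 0 9 → sum 29
  kept (positions 1,3,...): 4 2 0 3 5 3 1 → sum 18
Total = 47.
47 mod 10 = 7, so the number is invalid.

invalid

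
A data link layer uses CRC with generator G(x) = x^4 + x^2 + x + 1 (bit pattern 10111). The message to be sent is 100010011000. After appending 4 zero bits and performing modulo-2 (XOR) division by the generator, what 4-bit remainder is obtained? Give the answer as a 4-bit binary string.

0110

Append 4 zeros: 1000100110000000. Divide by 10111 (XOR where the leading bit is 1):
  pos 0: 10001 XOR 10111 = 00110
  pos 2: 11000 XOR 10111 = 01111
  pos 3: 11111 XOR 10111 = 01000
  pos 4: 10001 XOR 10111 = 00110
  pos 6: 11000 XOR 10111 = 01111
  pos 7: 11110 XOR 10111 = 01001
  pos 8: 10010 XOR 10111 = 00101
  pos 10: 10100 XOR 10111 = 00011
Remainder (last 4 bits) = 0110. This is the CRC / FCS.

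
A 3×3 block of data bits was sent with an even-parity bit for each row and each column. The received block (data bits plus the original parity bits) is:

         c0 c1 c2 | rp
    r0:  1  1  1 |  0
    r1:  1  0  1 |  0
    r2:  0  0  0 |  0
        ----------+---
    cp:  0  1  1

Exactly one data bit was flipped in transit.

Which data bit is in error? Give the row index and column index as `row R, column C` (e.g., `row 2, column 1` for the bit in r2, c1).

row 0, column 2

Recompute each row's even parity and compare to rp:
  r0: data parity 1, sent rp 0 → mismatch
  r1: data parity 0, sent rp 0 → ok
  r2: data parity 0, sent rp 0 → ok
Recompute each column's even parity and compare to cp:
  c0: data parity 0, sent cp 0 → ok
  c1: data parity 1, sent cp 1 → ok
  c2: data parity 0, sent cp 1 → mismatch
Exactly one row (r0) and one column (c2) fail → the flipped bit is at their intersection.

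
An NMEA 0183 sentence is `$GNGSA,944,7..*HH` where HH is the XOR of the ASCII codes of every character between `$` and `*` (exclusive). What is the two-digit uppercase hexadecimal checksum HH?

52

XOR the ASCII codes of the payload characters:
  'G' = 0x47 → acc = 0x47
  'N' = 0x4E → acc = 0x09
  'G' = 0x47 → acc = 0x4E
  'S' = 0x53 → acc = 0x1D
  'A' = 0x41 → acc = 0x5C
  ',' = 0x2C → acc = 0x70
  '9' = 0x39 → acc = 0x49
  '4' = 0x34 → acc = 0x7D
  '4' = 0x34 → acc = 0x49
  ',' = 0x2C → acc = 0x65
  '7' = 0x37 → acc = 0x52
  '.' = 0x2E → acc = 0x7C
  '.' = 0x2E → acc = 0x52
Checksum = 0x52.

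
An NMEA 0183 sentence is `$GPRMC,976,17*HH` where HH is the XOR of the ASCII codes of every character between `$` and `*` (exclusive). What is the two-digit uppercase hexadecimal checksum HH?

75

XOR the ASCII codes of the payload characters:
  'G' = 0x47 → acc = 0x47
  'P' = 0x50 → acc = 0x17
  'R' = 0x52 → acc = 0x45
  'M' = 0x4D → acc = 0x08
  'C' = 0x43 → acc = 0x4B
  ',' = 0x2C → acc = 0x67
  '9' = 0x39 → acc = 0x5E
  '7' = 0x37 → acc = 0x69
  '6' = 0x36 → acc = 0x5F
  ',' = 0x2C → acc = 0x73
  '1' = 0x31 → acc = 0x42
  '7' = 0x37 → acc = 0x75
Checksum = 0x75.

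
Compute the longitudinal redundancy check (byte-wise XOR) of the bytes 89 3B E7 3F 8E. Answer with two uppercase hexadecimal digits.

E4

XOR the bytes together:
  start with 0x89
  0x89 ⊕ 0x3B = 0xB2
  0xB2 ⊕ 0xE7 = 0x55
  0x55 ⊕ 0x3F = 0x6A
  0x6A ⊕ 0x8E = 0xE4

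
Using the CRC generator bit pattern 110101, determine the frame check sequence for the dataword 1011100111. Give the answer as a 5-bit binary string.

01110

Append 5 zeros: 101110011100000. Divide by 110101 (XOR where the leading bit is 1):
  pos 0: 101110 XOR 110101 = 011011
  pos 1: 110110 XOR 110101 = 000011
  pos 5: 111110 XOR 110101 = 001011
  pos 7: 101100 XOR 110101 = 011001
  pos 8: 110010 XOR 110101 = 000111
Remainder (last 5 bits) = 01110. This is the CRC / FCS.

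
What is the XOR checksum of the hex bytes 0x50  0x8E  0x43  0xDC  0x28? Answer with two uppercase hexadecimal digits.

69

XOR the bytes together:
  start with 0x50
  0x50 ⊕ 0x8E = 0xDE
  0xDE ⊕ 0x43 = 0x9D
  0x9D ⊕ 0xDC = 0x41
  0x41 ⊕ 0x28 = 0x69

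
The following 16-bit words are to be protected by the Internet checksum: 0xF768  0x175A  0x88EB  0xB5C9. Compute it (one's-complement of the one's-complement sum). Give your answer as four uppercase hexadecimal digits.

B287

One's-complement addition (fold any carry out of bit 15 back into bit 0):
  0xF768 + 0x175A = 0x10EC2 → wrap carry → 0x0EC3
  0x0EC3 + 0x88EB = 0x097AE
  0x97AE + 0xB5C9 = 0x14D77 → wrap carry → 0x4D78
One's-complement sum = 0x4D78.
Checksum = ~0x4D78 & 0xFFFF = 0xB287.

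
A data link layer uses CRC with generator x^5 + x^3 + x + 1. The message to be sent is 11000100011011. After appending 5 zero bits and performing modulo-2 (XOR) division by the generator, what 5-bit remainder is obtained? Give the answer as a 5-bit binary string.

11100

Append 5 zeros: 1100010001101100000. Divide by 101011 (XOR where the leading bit is 1):
  pos 0: 110001 XOR 101011 = 011010
  pos 1: 110100 XOR 101011 = 011111
  pos 2: 111110 XOR 101011 = 010101
  pos 3: 101010 XOR 101011 = 000001
  pos 8: 111011 XOR 101011 = 010000
  pos 9: 100000 XOR 101011 = 001011
  pos 11: 101100 XOR 101011 = 000111
Remainder (last 5 bits) = 11100. This is the CRC / FCS.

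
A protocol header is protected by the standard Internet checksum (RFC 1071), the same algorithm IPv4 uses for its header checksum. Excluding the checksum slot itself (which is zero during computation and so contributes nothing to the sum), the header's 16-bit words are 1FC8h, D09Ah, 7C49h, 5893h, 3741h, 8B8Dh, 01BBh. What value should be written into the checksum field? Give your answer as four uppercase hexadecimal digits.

One's-complement addition (fold any carry out of bit 15 back into bit 0):
  0x1FC8 + 0xD09A = 0x0F062
  0xF062 + 0x7C49 = 0x16CAB → wrap carry → 0x6CAC
  0x6CAC + 0x5893 = 0x0C53F
  0xC53F + 0x3741 = 0x0FC80
  0xFC80 + 0x8B8D = 0x1880D → wrap carry → 0x880E
  0x880E + 0x01BB = 0x089C9
One's-complement sum = 0x89C9.
Checksum = ~0x89C9 & 0xFFFF = 0x7636.

7636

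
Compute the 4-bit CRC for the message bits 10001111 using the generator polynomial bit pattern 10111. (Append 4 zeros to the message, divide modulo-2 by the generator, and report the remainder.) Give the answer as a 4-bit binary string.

0100

Append 4 zeros: 100011110000. Divide by 10111 (XOR where the leading bit is 1):
  pos 0: 10001 XOR 10111 = 00110
  pos 2: 11011 XOR 10111 = 01100
  pos 3: 11001 XOR 10111 = 01110
  pos 4: 11100 XOR 10111 = 01011
  pos 5: 10110 XOR 10111 = 00001
Remainder (last 4 bits) = 0100. This is the CRC / FCS.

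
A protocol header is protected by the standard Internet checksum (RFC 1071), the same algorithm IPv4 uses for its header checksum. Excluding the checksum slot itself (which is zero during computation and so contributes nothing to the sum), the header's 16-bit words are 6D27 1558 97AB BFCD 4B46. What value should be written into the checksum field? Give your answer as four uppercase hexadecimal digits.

DAC0

One's-complement addition (fold any carry out of bit 15 back into bit 0):
  0x6D27 + 0x1558 = 0x0827F
  0x827F + 0x97AB = 0x11A2A → wrap carry → 0x1A2B
  0x1A2B + 0xBFCD = 0x0D9F8
  0xD9F8 + 0x4B46 = 0x1253E → wrap carry → 0x253F
One's-complement sum = 0x253F.
Checksum = ~0x253F & 0xFFFF = 0xDAC0.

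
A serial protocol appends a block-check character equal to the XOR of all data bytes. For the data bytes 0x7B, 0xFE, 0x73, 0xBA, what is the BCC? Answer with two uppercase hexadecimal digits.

4C

XOR the bytes together:
  start with 0x7B
  0x7B ⊕ 0xFE = 0x85
  0x85 ⊕ 0x73 = 0xF6
  0xF6 ⊕ 0xBA = 0x4C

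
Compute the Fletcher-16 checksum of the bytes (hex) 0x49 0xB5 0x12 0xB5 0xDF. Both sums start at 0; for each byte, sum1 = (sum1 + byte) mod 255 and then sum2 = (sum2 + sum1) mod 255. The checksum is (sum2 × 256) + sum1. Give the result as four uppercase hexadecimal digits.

Running sums (mod 255):
  after byte 0 (0x49): sum1=73, sum2=73
  after byte 1 (0xB5): sum1=254, sum2=72
  after byte 2 (0x12): sum1=17, sum2=89
  after byte 3 (0xB5): sum1=198, sum2=32
  after byte 4 (0xDF): sum1=166, sum2=198
Checksum = sum2·256 + sum1 = 198·256 + 166 = 50854 = 0xC6A6.

C6A6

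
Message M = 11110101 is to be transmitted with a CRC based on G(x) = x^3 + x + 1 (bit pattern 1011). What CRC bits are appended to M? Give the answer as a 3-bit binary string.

000

Append 3 zeros: 11110101000. Divide by 1011 (XOR where the leading bit is 1):
  pos 0: 1111 XOR 1011 = 0100
  pos 1: 1000 XOR 1011 = 0011
  pos 3: 1110 XOR 1011 = 0101
  pos 4: 1011 XOR 1011 = 0000
Remainder (last 3 bits) = 000. This is the CRC / FCS.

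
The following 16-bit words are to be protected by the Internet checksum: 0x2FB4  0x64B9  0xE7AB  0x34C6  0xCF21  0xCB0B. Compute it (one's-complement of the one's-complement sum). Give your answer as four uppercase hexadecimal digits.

B4F2

One's-complement addition (fold any carry out of bit 15 back into bit 0):
  0x2FB4 + 0x64B9 = 0x0946D
  0x946D + 0xE7AB = 0x17C18 → wrap carry → 0x7C19
  0x7C19 + 0x34C6 = 0x0B0DF
  0xB0DF + 0xCF21 = 0x18000 → wrap carry → 0x8001
  0x8001 + 0xCB0B = 0x14B0C → wrap carry → 0x4B0D
One's-complement sum = 0x4B0D.
Checksum = ~0x4B0D & 0xFFFF = 0xB4F2.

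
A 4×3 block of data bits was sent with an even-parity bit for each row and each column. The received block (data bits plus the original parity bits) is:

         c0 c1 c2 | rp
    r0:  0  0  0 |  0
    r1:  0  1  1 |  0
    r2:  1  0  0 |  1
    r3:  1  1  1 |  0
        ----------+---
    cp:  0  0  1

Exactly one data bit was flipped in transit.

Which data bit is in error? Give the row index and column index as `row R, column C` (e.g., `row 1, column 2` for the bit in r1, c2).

Recompute each row's even parity and compare to rp:
  r0: data parity 0, sent rp 0 → ok
  r1: data parity 0, sent rp 0 → ok
  r2: data parity 1, sent rp 1 → ok
  r3: data parity 1, sent rp 0 → mismatch
Recompute each column's even parity and compare to cp:
  c0: data parity 0, sent cp 0 → ok
  c1: data parity 0, sent cp 0 → ok
  c2: data parity 0, sent cp 1 → mismatch
Exactly one row (r3) and one column (c2) fail → the flipped bit is at their intersection.

row 3, column 2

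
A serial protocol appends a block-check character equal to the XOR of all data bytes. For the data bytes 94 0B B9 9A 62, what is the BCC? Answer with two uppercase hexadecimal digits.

DE

XOR the bytes together:
  start with 0x94
  0x94 ⊕ 0x0B = 0x9F
  0x9F ⊕ 0xB9 = 0x26
  0x26 ⊕ 0x9A = 0xBC
  0xBC ⊕ 0x62 = 0xDE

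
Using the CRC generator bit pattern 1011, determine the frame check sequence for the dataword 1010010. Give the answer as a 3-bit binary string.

011

Append 3 zeros: 1010010000. Divide by 1011 (XOR where the leading bit is 1):
  pos 0: 1010 XOR 1011 = 0001
  pos 3: 1010 XOR 1011 = 0001
  pos 6: 1000 XOR 1011 = 0011
Remainder (last 3 bits) = 011. This is the CRC / FCS.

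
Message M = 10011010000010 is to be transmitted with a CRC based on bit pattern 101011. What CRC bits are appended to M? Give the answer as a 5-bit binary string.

10000

Append 5 zeros: 1001101000001000000. Divide by 101011 (XOR where the leading bit is 1):
  pos 0: 100110 XOR 101011 = 001101
  pos 2: 110110 XOR 101011 = 011101
  pos 3: 111010 XOR 101011 = 010001
  pos 4: 100010 XOR 101011 = 001001
  pos 6: 100100 XOR 101011 = 001111
  pos 8: 111110 XOR 101011 = 010101
  pos 9: 101010 XOR 101011 = 000001
Remainder (last 5 bits) = 10000. This is the CRC / FCS.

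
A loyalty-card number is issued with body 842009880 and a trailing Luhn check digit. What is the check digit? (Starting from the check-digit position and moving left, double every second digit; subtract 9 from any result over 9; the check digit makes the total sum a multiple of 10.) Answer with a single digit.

1

Partial digits right→left: 0 8 8 9 0 0 2 4 8
Double every second digit counting from the check-digit position (so the 1st, 3rd, 5th, ... of the partial from the right).
  doubled (with −9 where >9): 0 7 0 4 7 → sum 18
  kept as-is: 8 9 0 4 → sum 21
Total = 18 + 21 = 39.
Check digit = (10 − (39 mod 10)) mod 10 = 1.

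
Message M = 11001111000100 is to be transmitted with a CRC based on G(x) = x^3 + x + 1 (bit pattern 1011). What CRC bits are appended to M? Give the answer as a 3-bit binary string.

Append 3 zeros: 11001111000100000. Divide by 1011 (XOR where the leading bit is 1):
  pos 0: 1100 XOR 1011 = 0111
  pos 1: 1111 XOR 1011 = 0100
  pos 2: 1001 XOR 1011 = 0010
  pos 4: 1011 XOR 1011 = 0000
  pos 11: 1000 XOR 1011 = 0011
  pos 13: 1100 XOR 1011 = 0111
Remainder (last 3 bits) = 111. This is the CRC / FCS.

111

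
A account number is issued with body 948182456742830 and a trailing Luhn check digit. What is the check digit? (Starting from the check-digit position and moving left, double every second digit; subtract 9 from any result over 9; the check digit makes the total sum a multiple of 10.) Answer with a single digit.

7

Partial digits right→left: 0 3 8 2 4 7 6 5 4 2 8 1 8 4 9
Double every second digit counting from the check-digit position (so the 1st, 3rd, 5th, ... of the partial from the right).
  doubled (with −9 where >9): 0 7 8 3 8 7 7 9 → sum 49
  kept as-is: 3 2 7 5 2 1 4 → sum 24
Total = 49 + 24 = 73.
Check digit = (10 − (73 mod 10)) mod 10 = 7.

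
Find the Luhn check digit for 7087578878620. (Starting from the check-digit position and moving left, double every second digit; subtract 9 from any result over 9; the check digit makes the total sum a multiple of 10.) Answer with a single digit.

Partial digits right→left: 0 2 6 8 7 8 8 7 5 7 8 0 7
Double every second digit counting from the check-digit position (so the 1st, 3rd, 5th, ... of the partial from the right).
  doubled (with −9 where >9): 0 3 5 7 1 7 5 → sum 28
  kept as-is: 2 8 8 7 7 0 → sum 32
Total = 28 + 32 = 60.
Check digit = (10 − (60 mod 10)) mod 10 = 0.

0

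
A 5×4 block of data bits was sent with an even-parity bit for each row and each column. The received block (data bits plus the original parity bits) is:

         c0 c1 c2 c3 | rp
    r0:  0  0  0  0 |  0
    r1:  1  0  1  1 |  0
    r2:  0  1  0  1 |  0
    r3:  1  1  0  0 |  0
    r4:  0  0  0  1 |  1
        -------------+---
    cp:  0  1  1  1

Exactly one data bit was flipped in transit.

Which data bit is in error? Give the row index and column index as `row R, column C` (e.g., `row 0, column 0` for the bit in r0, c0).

row 1, column 1

Recompute each row's even parity and compare to rp:
  r0: data parity 0, sent rp 0 → ok
  r1: data parity 1, sent rp 0 → mismatch
  r2: data parity 0, sent rp 0 → ok
  r3: data parity 0, sent rp 0 → ok
  r4: data parity 1, sent rp 1 → ok
Recompute each column's even parity and compare to cp:
  c0: data parity 0, sent cp 0 → ok
  c1: data parity 0, sent cp 1 → mismatch
  c2: data parity 1, sent cp 1 → ok
  c3: data parity 1, sent cp 1 → ok
Exactly one row (r1) and one column (c1) fail → the flipped bit is at their intersection.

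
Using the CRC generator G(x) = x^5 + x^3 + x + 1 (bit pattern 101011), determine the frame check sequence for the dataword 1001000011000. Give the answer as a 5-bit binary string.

00011

Append 5 zeros: 100100001100000000. Divide by 101011 (XOR where the leading bit is 1):
  pos 0: 100100 XOR 101011 = 001111
  pos 2: 111100 XOR 101011 = 010111
  pos 3: 101111 XOR 101011 = 000100
  pos 6: 100100 XOR 101011 = 001111
  pos 8: 111100 XOR 101011 = 010111
  pos 9: 101110 XOR 101011 = 000101
  pos 12: 101000 XOR 101011 = 000011
Remainder (last 5 bits) = 00011. This is the CRC / FCS.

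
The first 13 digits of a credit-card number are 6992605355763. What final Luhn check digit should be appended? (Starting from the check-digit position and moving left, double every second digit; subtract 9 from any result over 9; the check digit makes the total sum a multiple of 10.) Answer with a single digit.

7

Partial digits right→left: 3 6 7 5 5 3 5 0 6 2 9 9 6
Double every second digit counting from the check-digit position (so the 1st, 3rd, 5th, ... of the partial from the right).
  doubled (with −9 where >9): 6 5 1 1 3 9 3 → sum 28
  kept as-is: 6 5 3 0 2 9 → sum 25
Total = 28 + 25 = 53.
Check digit = (10 − (53 mod 10)) mod 10 = 7.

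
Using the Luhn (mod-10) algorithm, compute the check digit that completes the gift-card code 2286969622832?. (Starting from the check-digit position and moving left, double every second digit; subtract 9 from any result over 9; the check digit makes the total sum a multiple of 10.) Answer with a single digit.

Partial digits right→left: 2 3 8 2 2 6 9 6 9 6 8 2 2
Double every second digit counting from the check-digit position (so the 1st, 3rd, 5th, ... of the partial from the right).
  doubled (with −9 where >9): 4 7 4 9 9 7 4 → sum 44
  kept as-is: 3 2 6 6 6 2 → sum 25
Total = 44 + 25 = 69.
Check digit = (10 − (69 mod 10)) mod 10 = 1.

1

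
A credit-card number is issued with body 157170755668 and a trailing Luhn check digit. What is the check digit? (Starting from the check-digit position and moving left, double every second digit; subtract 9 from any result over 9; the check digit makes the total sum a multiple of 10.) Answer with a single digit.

Partial digits right→left: 8 6 6 5 5 7 0 7 1 7 5 1
Double every second digit counting from the check-digit position (so the 1st, 3rd, 5th, ... of the partial from the right).
  doubled (with −9 where >9): 7 3 1 0 2 1 → sum 14
  kept as-is: 6 5 7 7 7 1 → sum 33
Total = 14 + 33 = 47.
Check digit = (10 − (47 mod 10)) mod 10 = 3.

3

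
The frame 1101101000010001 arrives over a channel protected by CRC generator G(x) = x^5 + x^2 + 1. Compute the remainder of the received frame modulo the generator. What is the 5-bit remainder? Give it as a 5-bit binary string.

Modulo-2 division of 1101101000010001 by 100101:
  pos 0: 110110 XOR 100101 = 010011
  pos 1: 100111 XOR 100101 = 000010
  pos 5: 100000 XOR 100101 = 000101
  pos 8: 101100 XOR 100101 = 001001
  pos 10: 100101 XOR 100101 = 000000
Remainder = 00000 (zero — the frame passes the CRC check).

00000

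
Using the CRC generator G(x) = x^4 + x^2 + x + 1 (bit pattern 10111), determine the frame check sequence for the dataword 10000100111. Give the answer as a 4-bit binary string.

Append 4 zeros: 100001001110000. Divide by 10111 (XOR where the leading bit is 1):
  pos 0: 10000 XOR 10111 = 00111
  pos 2: 11110 XOR 10111 = 01001
  pos 3: 10010 XOR 10111 = 00101
  pos 5: 10111 XOR 10111 = 00000
  pos 10: 10000 XOR 10111 = 00111
Remainder (last 4 bits) = 0111. This is the CRC / FCS.

0111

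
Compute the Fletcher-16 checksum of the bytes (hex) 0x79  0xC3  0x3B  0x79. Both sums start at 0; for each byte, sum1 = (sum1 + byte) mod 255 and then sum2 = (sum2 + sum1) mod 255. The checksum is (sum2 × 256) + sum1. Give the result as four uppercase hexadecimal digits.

21F1

Running sums (mod 255):
  after byte 0 (0x79): sum1=121, sum2=121
  after byte 1 (0xC3): sum1=61, sum2=182
  after byte 2 (0x3B): sum1=120, sum2=47
  after byte 3 (0x79): sum1=241, sum2=33
Checksum = sum2·256 + sum1 = 33·256 + 241 = 8689 = 0x21F1.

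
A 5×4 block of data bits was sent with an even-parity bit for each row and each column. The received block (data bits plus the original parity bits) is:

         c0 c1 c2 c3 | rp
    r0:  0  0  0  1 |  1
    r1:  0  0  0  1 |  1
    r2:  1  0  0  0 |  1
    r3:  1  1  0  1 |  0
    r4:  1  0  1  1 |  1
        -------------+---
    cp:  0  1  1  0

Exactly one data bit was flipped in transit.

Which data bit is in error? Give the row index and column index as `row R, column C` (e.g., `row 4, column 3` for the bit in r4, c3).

row 3, column 0

Recompute each row's even parity and compare to rp:
  r0: data parity 1, sent rp 1 → ok
  r1: data parity 1, sent rp 1 → ok
  r2: data parity 1, sent rp 1 → ok
  r3: data parity 1, sent rp 0 → mismatch
  r4: data parity 1, sent rp 1 → ok
Recompute each column's even parity and compare to cp:
  c0: data parity 1, sent cp 0 → mismatch
  c1: data parity 1, sent cp 1 → ok
  c2: data parity 1, sent cp 1 → ok
  c3: data parity 0, sent cp 0 → ok
Exactly one row (r3) and one column (c0) fail → the flipped bit is at their intersection.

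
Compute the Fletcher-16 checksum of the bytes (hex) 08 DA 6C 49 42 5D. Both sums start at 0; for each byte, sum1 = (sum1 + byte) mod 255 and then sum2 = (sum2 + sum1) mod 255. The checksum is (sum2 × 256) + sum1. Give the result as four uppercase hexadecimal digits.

E538

Running sums (mod 255):
  after byte 0 (08): sum1=8, sum2=8
  after byte 1 (DA): sum1=226, sum2=234
  after byte 2 (6C): sum1=79, sum2=58
  after byte 3 (49): sum1=152, sum2=210
  after byte 4 (42): sum1=218, sum2=173
  after byte 5 (5D): sum1=56, sum2=229
Checksum = sum2·256 + sum1 = 229·256 + 56 = 58680 = 0xE538.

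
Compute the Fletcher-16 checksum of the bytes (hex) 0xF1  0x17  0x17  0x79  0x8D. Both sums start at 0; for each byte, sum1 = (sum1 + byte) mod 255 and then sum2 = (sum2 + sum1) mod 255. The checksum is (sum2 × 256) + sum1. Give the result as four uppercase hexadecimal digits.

DB27

Running sums (mod 255):
  after byte 0 (0xF1): sum1=241, sum2=241
  after byte 1 (0x17): sum1=9, sum2=250
  after byte 2 (0x17): sum1=32, sum2=27
  after byte 3 (0x79): sum1=153, sum2=180
  after byte 4 (0x8D): sum1=39, sum2=219
Checksum = sum2·256 + sum1 = 219·256 + 39 = 56103 = 0xDB27.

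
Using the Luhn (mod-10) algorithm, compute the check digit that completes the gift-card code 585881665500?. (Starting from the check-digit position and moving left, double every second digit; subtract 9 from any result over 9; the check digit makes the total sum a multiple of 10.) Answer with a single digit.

Partial digits right→left: 0 0 5 5 6 6 1 8 8 5 8 5
Double every second digit counting from the check-digit position (so the 1st, 3rd, 5th, ... of the partial from the right).
  doubled (with −9 where >9): 0 1 3 2 7 7 → sum 20
  kept as-is: 0 5 6 8 5 5 → sum 29
Total = 20 + 29 = 49.
Check digit = (10 − (49 mod 10)) mod 10 = 1.

1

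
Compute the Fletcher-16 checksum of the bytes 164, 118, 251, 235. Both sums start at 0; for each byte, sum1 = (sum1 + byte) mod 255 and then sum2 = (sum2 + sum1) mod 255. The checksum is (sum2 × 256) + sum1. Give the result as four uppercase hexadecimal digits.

D903

Running sums (mod 255):
  after byte 0 (164): sum1=164, sum2=164
  after byte 1 (118): sum1=27, sum2=191
  after byte 2 (251): sum1=23, sum2=214
  after byte 3 (235): sum1=3, sum2=217
Checksum = sum2·256 + sum1 = 217·256 + 3 = 55555 = 0xD903.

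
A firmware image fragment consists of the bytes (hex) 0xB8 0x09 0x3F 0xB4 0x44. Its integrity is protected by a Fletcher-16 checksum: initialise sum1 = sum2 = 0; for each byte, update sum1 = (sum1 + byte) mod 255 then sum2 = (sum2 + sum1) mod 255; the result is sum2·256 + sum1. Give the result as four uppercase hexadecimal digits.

Running sums (mod 255):
  after byte 0 (0xB8): sum1=184, sum2=184
  after byte 1 (0x09): sum1=193, sum2=122
  after byte 2 (0x3F): sum1=1, sum2=123
  after byte 3 (0xB4): sum1=181, sum2=49
  after byte 4 (0x44): sum1=249, sum2=43
Checksum = sum2·256 + sum1 = 43·256 + 249 = 11257 = 0x2BF9.

2BF9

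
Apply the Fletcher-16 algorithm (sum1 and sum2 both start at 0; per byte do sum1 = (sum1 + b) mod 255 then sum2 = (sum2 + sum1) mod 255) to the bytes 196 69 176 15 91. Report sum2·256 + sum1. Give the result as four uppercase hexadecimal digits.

Running sums (mod 255):
  after byte 0 (196): sum1=196, sum2=196
  after byte 1 (69): sum1=10, sum2=206
  after byte 2 (176): sum1=186, sum2=137
  after byte 3 (15): sum1=201, sum2=83
  after byte 4 (91): sum1=37, sum2=120
Checksum = sum2·256 + sum1 = 120·256 + 37 = 30757 = 0x7825.

7825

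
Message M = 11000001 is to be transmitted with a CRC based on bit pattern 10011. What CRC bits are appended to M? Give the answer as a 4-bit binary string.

Append 4 zeros: 110000010000. Divide by 10011 (XOR where the leading bit is 1):
  pos 0: 11000 XOR 10011 = 01011
  pos 1: 10110 XOR 10011 = 00101
  pos 3: 10101 XOR 10011 = 00110
  pos 5: 11000 XOR 10011 = 01011
  pos 6: 10110 XOR 10011 = 00101
Remainder (last 4 bits) = 1010. This is the CRC / FCS.

1010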